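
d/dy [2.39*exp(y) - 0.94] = 2.39*exp(y)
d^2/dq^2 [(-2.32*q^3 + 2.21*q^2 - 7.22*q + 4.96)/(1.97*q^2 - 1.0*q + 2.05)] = (-33.234156*q^3 + 90.481074*q^2 + 57.82182*q - 41.16887)/(7.645373*q^6 - 11.6427*q^5 + 29.777535*q^4 - 25.231*q^3 + 30.986775*q^2 - 12.6075*q + 8.615125)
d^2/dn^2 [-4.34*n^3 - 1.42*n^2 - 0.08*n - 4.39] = -26.04*n - 2.84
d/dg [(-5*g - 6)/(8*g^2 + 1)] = (40*g^2 + 96*g - 5)/(64*g^4 + 16*g^2 + 1)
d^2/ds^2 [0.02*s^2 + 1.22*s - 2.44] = 0.0400000000000000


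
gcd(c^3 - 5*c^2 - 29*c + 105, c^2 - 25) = c + 5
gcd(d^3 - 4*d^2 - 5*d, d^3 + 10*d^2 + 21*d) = d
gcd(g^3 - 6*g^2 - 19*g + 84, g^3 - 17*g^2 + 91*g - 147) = g^2 - 10*g + 21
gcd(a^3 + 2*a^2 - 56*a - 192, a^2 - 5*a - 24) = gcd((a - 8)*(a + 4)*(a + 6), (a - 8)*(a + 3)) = a - 8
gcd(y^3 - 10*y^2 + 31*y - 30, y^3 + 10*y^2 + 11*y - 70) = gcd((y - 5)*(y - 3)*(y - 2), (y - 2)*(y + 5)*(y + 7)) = y - 2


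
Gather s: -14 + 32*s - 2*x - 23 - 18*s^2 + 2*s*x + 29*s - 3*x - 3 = -18*s^2 + s*(2*x + 61) - 5*x - 40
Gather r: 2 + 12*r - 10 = 12*r - 8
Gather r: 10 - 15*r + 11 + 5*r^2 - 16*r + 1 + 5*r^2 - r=10*r^2 - 32*r + 22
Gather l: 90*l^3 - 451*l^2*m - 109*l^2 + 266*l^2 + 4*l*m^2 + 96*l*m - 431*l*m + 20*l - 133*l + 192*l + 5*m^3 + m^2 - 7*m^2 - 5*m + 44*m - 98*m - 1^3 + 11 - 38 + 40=90*l^3 + l^2*(157 - 451*m) + l*(4*m^2 - 335*m + 79) + 5*m^3 - 6*m^2 - 59*m + 12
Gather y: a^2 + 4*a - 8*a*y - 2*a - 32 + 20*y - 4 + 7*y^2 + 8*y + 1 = a^2 + 2*a + 7*y^2 + y*(28 - 8*a) - 35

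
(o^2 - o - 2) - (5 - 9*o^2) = 10*o^2 - o - 7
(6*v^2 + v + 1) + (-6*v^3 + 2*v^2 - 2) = -6*v^3 + 8*v^2 + v - 1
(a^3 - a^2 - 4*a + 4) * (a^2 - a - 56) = a^5 - 2*a^4 - 59*a^3 + 64*a^2 + 220*a - 224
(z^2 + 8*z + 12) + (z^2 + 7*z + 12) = 2*z^2 + 15*z + 24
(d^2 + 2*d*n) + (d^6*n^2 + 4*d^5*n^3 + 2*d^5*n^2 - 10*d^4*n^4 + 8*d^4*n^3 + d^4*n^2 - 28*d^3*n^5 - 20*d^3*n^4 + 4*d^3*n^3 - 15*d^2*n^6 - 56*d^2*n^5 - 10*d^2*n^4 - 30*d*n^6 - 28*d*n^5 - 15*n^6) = d^6*n^2 + 4*d^5*n^3 + 2*d^5*n^2 - 10*d^4*n^4 + 8*d^4*n^3 + d^4*n^2 - 28*d^3*n^5 - 20*d^3*n^4 + 4*d^3*n^3 - 15*d^2*n^6 - 56*d^2*n^5 - 10*d^2*n^4 + d^2 - 30*d*n^6 - 28*d*n^5 + 2*d*n - 15*n^6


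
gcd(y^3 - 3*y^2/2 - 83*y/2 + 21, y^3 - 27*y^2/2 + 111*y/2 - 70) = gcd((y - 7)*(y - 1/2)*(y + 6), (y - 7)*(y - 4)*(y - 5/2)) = y - 7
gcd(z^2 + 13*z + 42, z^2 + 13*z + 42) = z^2 + 13*z + 42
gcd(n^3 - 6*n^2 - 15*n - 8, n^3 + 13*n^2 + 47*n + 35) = n + 1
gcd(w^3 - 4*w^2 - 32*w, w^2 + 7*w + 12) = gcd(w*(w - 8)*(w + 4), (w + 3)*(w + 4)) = w + 4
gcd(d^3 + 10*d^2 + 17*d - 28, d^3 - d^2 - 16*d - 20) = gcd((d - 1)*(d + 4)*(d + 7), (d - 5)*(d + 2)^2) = 1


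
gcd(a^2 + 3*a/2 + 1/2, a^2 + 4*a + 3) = a + 1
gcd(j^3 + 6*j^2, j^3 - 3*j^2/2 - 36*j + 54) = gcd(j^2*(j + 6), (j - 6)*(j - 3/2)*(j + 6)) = j + 6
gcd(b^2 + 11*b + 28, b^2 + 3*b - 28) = b + 7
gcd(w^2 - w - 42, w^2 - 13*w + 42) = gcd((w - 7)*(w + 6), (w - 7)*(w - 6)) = w - 7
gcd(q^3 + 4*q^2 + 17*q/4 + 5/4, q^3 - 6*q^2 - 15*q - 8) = q + 1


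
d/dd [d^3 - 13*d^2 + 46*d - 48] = 3*d^2 - 26*d + 46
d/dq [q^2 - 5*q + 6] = 2*q - 5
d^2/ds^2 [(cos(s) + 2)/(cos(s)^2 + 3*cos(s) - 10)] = (-9*(1 - cos(2*s))^2*cos(s)/4 - 5*(1 - cos(2*s))^2/4 - 241*cos(s)/2 - 63*cos(2*s) - 21*cos(3*s) + cos(5*s)/2 + 78)/((cos(s) - 2)^3*(cos(s) + 5)^3)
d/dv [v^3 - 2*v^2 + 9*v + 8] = 3*v^2 - 4*v + 9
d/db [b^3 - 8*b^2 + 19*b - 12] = 3*b^2 - 16*b + 19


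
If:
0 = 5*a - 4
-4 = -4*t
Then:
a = 4/5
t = 1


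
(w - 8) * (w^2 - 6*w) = w^3 - 14*w^2 + 48*w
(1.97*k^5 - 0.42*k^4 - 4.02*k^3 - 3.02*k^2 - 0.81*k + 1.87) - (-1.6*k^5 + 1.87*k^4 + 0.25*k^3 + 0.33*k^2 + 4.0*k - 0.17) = 3.57*k^5 - 2.29*k^4 - 4.27*k^3 - 3.35*k^2 - 4.81*k + 2.04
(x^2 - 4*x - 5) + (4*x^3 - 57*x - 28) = 4*x^3 + x^2 - 61*x - 33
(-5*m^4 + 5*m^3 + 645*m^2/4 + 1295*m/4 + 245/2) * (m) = -5*m^5 + 5*m^4 + 645*m^3/4 + 1295*m^2/4 + 245*m/2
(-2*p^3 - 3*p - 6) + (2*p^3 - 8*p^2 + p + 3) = -8*p^2 - 2*p - 3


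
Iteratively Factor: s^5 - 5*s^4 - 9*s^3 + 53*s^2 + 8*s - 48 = (s - 4)*(s^4 - s^3 - 13*s^2 + s + 12) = (s - 4)*(s + 3)*(s^3 - 4*s^2 - s + 4) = (s - 4)^2*(s + 3)*(s^2 - 1) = (s - 4)^2*(s + 1)*(s + 3)*(s - 1)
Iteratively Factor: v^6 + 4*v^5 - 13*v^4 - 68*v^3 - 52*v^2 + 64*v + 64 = (v + 2)*(v^5 + 2*v^4 - 17*v^3 - 34*v^2 + 16*v + 32) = (v - 4)*(v + 2)*(v^4 + 6*v^3 + 7*v^2 - 6*v - 8) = (v - 4)*(v + 2)*(v + 4)*(v^3 + 2*v^2 - v - 2) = (v - 4)*(v + 1)*(v + 2)*(v + 4)*(v^2 + v - 2) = (v - 4)*(v - 1)*(v + 1)*(v + 2)*(v + 4)*(v + 2)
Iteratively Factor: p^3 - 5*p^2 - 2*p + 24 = (p + 2)*(p^2 - 7*p + 12) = (p - 4)*(p + 2)*(p - 3)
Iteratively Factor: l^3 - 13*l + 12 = (l - 3)*(l^2 + 3*l - 4) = (l - 3)*(l + 4)*(l - 1)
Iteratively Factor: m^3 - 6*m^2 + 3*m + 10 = (m + 1)*(m^2 - 7*m + 10) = (m - 2)*(m + 1)*(m - 5)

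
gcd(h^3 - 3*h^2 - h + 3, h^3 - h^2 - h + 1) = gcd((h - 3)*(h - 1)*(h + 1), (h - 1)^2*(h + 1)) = h^2 - 1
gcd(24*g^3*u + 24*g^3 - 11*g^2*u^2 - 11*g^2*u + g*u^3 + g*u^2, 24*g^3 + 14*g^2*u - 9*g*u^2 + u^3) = 1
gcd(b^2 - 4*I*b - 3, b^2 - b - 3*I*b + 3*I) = b - 3*I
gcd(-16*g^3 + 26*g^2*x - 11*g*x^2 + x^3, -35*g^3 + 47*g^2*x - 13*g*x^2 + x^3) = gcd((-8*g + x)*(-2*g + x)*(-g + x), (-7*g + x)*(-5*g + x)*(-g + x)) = -g + x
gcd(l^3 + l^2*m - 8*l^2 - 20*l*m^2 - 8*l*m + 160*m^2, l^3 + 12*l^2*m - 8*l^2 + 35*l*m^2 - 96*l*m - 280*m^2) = l^2 + 5*l*m - 8*l - 40*m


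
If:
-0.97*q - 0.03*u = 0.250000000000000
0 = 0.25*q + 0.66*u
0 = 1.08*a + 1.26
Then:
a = -1.17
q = -0.26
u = 0.10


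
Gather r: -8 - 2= -10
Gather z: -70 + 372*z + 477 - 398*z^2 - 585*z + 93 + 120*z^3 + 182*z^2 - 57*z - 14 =120*z^3 - 216*z^2 - 270*z + 486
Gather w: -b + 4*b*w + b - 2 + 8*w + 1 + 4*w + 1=w*(4*b + 12)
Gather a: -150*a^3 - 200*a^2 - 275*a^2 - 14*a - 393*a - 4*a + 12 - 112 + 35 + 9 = -150*a^3 - 475*a^2 - 411*a - 56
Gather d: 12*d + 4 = 12*d + 4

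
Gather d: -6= -6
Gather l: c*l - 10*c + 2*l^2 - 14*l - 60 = -10*c + 2*l^2 + l*(c - 14) - 60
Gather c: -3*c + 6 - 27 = -3*c - 21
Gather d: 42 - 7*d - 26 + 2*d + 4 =20 - 5*d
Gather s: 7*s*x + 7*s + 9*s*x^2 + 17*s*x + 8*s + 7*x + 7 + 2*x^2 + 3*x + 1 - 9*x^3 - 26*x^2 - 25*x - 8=s*(9*x^2 + 24*x + 15) - 9*x^3 - 24*x^2 - 15*x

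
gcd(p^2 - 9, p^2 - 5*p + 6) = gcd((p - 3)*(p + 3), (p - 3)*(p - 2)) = p - 3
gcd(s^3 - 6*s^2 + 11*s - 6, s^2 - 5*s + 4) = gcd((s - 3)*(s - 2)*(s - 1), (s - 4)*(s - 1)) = s - 1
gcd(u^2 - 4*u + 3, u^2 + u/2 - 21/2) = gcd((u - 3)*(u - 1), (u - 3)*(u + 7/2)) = u - 3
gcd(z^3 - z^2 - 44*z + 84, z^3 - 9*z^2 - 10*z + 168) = z - 6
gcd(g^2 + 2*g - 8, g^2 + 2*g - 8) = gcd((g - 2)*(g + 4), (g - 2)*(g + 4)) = g^2 + 2*g - 8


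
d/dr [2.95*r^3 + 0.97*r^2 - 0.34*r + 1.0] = 8.85*r^2 + 1.94*r - 0.34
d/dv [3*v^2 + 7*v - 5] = 6*v + 7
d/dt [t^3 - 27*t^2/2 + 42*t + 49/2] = 3*t^2 - 27*t + 42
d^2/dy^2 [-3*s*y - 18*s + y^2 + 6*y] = 2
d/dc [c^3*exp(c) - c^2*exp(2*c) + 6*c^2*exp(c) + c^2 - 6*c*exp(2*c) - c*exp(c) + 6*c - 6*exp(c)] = c^3*exp(c) - 2*c^2*exp(2*c) + 9*c^2*exp(c) - 14*c*exp(2*c) + 11*c*exp(c) + 2*c - 6*exp(2*c) - 7*exp(c) + 6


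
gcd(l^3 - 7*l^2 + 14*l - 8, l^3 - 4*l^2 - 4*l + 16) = l^2 - 6*l + 8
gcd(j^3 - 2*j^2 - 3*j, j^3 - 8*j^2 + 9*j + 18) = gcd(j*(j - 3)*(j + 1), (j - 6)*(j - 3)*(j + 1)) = j^2 - 2*j - 3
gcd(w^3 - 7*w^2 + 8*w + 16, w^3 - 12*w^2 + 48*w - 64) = w^2 - 8*w + 16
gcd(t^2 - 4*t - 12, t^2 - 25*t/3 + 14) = t - 6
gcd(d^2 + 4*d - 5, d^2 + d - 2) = d - 1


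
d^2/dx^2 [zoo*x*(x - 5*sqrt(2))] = nan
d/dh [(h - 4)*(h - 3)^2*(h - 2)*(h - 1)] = 5*h^4 - 52*h^3 + 195*h^2 - 310*h + 174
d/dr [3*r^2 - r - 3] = 6*r - 1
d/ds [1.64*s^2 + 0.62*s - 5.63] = 3.28*s + 0.62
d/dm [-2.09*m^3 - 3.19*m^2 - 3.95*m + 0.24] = -6.27*m^2 - 6.38*m - 3.95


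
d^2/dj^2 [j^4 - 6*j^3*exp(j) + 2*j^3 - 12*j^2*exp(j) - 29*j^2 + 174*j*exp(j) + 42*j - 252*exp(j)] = -6*j^3*exp(j) - 48*j^2*exp(j) + 12*j^2 + 90*j*exp(j) + 12*j + 72*exp(j) - 58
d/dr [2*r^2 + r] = 4*r + 1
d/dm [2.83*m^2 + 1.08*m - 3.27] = 5.66*m + 1.08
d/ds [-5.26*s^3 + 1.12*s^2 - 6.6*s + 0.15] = -15.78*s^2 + 2.24*s - 6.6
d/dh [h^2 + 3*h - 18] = 2*h + 3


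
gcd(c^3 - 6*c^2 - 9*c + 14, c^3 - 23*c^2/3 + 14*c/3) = c - 7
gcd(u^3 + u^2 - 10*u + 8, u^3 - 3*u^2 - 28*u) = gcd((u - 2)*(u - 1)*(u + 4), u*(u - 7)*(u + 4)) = u + 4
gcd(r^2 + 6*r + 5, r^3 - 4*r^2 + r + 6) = r + 1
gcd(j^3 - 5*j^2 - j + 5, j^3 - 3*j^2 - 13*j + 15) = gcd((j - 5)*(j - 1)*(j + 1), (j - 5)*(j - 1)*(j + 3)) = j^2 - 6*j + 5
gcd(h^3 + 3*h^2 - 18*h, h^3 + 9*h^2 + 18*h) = h^2 + 6*h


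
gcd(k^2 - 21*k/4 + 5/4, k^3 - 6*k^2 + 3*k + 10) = k - 5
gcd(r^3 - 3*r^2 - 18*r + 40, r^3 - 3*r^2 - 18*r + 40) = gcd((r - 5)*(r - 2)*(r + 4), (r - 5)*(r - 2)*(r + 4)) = r^3 - 3*r^2 - 18*r + 40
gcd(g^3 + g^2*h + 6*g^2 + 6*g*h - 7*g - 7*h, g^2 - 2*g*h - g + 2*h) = g - 1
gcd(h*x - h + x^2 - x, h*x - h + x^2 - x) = h*x - h + x^2 - x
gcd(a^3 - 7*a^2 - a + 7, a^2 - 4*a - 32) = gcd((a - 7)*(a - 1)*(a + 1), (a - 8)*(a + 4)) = 1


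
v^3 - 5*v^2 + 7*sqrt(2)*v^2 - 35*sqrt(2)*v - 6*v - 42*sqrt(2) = (v - 6)*(v + 1)*(v + 7*sqrt(2))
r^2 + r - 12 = (r - 3)*(r + 4)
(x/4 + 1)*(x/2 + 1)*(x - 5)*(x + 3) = x^4/8 + x^3/2 - 19*x^2/8 - 53*x/4 - 15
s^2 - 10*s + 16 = (s - 8)*(s - 2)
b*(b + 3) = b^2 + 3*b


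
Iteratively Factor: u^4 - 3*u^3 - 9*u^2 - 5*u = (u - 5)*(u^3 + 2*u^2 + u) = (u - 5)*(u + 1)*(u^2 + u) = (u - 5)*(u + 1)^2*(u)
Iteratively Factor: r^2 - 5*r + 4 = (r - 1)*(r - 4)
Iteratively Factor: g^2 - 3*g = (g - 3)*(g)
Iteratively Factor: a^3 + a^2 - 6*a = (a + 3)*(a^2 - 2*a) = (a - 2)*(a + 3)*(a)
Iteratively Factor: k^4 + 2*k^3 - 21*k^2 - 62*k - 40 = (k + 2)*(k^3 - 21*k - 20) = (k + 1)*(k + 2)*(k^2 - k - 20) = (k - 5)*(k + 1)*(k + 2)*(k + 4)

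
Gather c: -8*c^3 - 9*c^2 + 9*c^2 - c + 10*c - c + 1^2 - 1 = -8*c^3 + 8*c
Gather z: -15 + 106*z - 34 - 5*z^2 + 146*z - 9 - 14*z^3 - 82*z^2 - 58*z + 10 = -14*z^3 - 87*z^2 + 194*z - 48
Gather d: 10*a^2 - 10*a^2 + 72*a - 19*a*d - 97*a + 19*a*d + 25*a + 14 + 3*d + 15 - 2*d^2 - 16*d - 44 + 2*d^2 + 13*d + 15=0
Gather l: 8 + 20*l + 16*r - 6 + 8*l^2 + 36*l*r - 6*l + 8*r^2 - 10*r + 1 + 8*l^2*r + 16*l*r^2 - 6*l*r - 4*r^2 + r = l^2*(8*r + 8) + l*(16*r^2 + 30*r + 14) + 4*r^2 + 7*r + 3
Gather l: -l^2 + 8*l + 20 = -l^2 + 8*l + 20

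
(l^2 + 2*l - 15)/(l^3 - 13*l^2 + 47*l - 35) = (l^2 + 2*l - 15)/(l^3 - 13*l^2 + 47*l - 35)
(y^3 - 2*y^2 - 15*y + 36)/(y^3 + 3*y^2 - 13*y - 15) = (y^2 + y - 12)/(y^2 + 6*y + 5)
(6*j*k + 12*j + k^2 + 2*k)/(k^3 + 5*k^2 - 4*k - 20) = (6*j + k)/(k^2 + 3*k - 10)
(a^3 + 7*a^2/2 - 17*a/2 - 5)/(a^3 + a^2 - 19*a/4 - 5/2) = 2*(a + 5)/(2*a + 5)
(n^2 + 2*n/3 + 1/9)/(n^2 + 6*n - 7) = (9*n^2 + 6*n + 1)/(9*(n^2 + 6*n - 7))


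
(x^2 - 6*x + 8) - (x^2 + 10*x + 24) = -16*x - 16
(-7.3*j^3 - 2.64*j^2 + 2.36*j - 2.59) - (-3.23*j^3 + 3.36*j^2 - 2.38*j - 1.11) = -4.07*j^3 - 6.0*j^2 + 4.74*j - 1.48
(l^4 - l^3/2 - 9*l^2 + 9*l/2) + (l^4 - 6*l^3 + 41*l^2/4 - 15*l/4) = 2*l^4 - 13*l^3/2 + 5*l^2/4 + 3*l/4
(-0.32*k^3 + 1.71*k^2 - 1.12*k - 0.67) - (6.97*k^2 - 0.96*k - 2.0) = -0.32*k^3 - 5.26*k^2 - 0.16*k + 1.33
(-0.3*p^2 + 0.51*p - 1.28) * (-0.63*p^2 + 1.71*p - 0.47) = 0.189*p^4 - 0.8343*p^3 + 1.8195*p^2 - 2.4285*p + 0.6016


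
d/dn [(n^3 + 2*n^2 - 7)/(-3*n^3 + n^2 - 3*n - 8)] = (7*n^4 - 6*n^3 - 93*n^2 - 18*n - 21)/(9*n^6 - 6*n^5 + 19*n^4 + 42*n^3 - 7*n^2 + 48*n + 64)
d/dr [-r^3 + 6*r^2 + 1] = 3*r*(4 - r)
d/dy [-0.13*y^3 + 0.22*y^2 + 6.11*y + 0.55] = -0.39*y^2 + 0.44*y + 6.11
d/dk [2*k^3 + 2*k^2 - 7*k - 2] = 6*k^2 + 4*k - 7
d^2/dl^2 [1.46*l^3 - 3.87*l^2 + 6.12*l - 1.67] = 8.76*l - 7.74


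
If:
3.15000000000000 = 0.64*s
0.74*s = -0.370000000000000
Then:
No Solution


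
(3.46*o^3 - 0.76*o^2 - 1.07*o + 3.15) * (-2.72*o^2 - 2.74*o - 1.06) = -9.4112*o^5 - 7.4132*o^4 + 1.3252*o^3 - 4.8306*o^2 - 7.4968*o - 3.339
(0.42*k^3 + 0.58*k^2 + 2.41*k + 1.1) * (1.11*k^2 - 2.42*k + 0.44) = 0.4662*k^5 - 0.3726*k^4 + 1.4563*k^3 - 4.356*k^2 - 1.6016*k + 0.484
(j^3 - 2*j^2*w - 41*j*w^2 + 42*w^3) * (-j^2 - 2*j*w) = -j^5 + 45*j^3*w^2 + 40*j^2*w^3 - 84*j*w^4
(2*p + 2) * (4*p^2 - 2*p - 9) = 8*p^3 + 4*p^2 - 22*p - 18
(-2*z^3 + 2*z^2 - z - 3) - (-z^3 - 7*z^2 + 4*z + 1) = -z^3 + 9*z^2 - 5*z - 4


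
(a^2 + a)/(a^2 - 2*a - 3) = a/(a - 3)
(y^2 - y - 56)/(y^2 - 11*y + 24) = (y + 7)/(y - 3)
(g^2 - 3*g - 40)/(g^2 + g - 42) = (g^2 - 3*g - 40)/(g^2 + g - 42)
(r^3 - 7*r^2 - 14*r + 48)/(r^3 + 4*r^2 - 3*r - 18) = (r - 8)/(r + 3)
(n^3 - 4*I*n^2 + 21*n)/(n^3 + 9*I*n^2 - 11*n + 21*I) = n*(n - 7*I)/(n^2 + 6*I*n + 7)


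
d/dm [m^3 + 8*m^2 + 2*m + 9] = 3*m^2 + 16*m + 2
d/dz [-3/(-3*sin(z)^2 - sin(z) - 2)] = -3*(6*sin(z) + 1)*cos(z)/(3*sin(z)^2 + sin(z) + 2)^2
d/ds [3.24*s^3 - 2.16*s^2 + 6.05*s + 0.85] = 9.72*s^2 - 4.32*s + 6.05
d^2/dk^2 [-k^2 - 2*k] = -2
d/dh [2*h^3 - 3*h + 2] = 6*h^2 - 3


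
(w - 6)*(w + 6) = w^2 - 36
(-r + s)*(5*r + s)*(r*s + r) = -5*r^3*s - 5*r^3 + 4*r^2*s^2 + 4*r^2*s + r*s^3 + r*s^2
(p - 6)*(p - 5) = p^2 - 11*p + 30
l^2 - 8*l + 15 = (l - 5)*(l - 3)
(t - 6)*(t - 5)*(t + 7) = t^3 - 4*t^2 - 47*t + 210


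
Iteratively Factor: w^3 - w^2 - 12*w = (w + 3)*(w^2 - 4*w) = w*(w + 3)*(w - 4)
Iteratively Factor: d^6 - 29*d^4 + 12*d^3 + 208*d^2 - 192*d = (d - 4)*(d^5 + 4*d^4 - 13*d^3 - 40*d^2 + 48*d) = (d - 4)*(d - 1)*(d^4 + 5*d^3 - 8*d^2 - 48*d) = d*(d - 4)*(d - 1)*(d^3 + 5*d^2 - 8*d - 48) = d*(d - 4)*(d - 1)*(d + 4)*(d^2 + d - 12) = d*(d - 4)*(d - 3)*(d - 1)*(d + 4)*(d + 4)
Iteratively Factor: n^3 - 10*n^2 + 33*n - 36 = (n - 3)*(n^2 - 7*n + 12) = (n - 4)*(n - 3)*(n - 3)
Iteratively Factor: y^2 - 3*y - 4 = (y + 1)*(y - 4)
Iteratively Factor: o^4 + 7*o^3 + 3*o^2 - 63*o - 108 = (o + 3)*(o^3 + 4*o^2 - 9*o - 36) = (o + 3)*(o + 4)*(o^2 - 9) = (o + 3)^2*(o + 4)*(o - 3)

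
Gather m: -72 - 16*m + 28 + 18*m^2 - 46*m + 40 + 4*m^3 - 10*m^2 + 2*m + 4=4*m^3 + 8*m^2 - 60*m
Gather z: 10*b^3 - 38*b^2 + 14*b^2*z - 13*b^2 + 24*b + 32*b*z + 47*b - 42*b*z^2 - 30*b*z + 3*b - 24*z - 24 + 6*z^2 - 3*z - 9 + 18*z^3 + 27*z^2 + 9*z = 10*b^3 - 51*b^2 + 74*b + 18*z^3 + z^2*(33 - 42*b) + z*(14*b^2 + 2*b - 18) - 33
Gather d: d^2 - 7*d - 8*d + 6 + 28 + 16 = d^2 - 15*d + 50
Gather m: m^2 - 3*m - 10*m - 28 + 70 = m^2 - 13*m + 42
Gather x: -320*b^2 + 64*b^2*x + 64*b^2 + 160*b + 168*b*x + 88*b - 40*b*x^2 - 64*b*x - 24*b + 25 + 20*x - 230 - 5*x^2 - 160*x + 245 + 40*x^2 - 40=-256*b^2 + 224*b + x^2*(35 - 40*b) + x*(64*b^2 + 104*b - 140)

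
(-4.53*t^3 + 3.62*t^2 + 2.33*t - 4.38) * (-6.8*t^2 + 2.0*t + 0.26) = 30.804*t^5 - 33.676*t^4 - 9.7818*t^3 + 35.3852*t^2 - 8.1542*t - 1.1388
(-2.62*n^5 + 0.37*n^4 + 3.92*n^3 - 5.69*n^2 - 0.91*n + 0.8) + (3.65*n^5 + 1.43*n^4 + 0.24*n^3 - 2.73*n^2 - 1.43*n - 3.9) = 1.03*n^5 + 1.8*n^4 + 4.16*n^3 - 8.42*n^2 - 2.34*n - 3.1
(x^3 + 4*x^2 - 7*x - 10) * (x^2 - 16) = x^5 + 4*x^4 - 23*x^3 - 74*x^2 + 112*x + 160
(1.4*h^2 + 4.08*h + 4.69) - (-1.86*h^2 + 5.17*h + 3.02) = 3.26*h^2 - 1.09*h + 1.67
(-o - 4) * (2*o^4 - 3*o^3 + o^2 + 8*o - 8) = -2*o^5 - 5*o^4 + 11*o^3 - 12*o^2 - 24*o + 32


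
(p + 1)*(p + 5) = p^2 + 6*p + 5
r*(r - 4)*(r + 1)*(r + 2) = r^4 - r^3 - 10*r^2 - 8*r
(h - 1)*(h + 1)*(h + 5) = h^3 + 5*h^2 - h - 5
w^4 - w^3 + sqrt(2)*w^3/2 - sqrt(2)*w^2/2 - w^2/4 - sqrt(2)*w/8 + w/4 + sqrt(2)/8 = (w - 1)*(w - 1/2)*(w + 1/2)*(w + sqrt(2)/2)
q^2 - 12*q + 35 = (q - 7)*(q - 5)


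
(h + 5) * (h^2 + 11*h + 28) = h^3 + 16*h^2 + 83*h + 140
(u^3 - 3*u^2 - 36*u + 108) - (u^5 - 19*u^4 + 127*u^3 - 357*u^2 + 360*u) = -u^5 + 19*u^4 - 126*u^3 + 354*u^2 - 396*u + 108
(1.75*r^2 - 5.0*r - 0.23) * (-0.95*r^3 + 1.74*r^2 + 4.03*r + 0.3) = -1.6625*r^5 + 7.795*r^4 - 1.429*r^3 - 20.0252*r^2 - 2.4269*r - 0.069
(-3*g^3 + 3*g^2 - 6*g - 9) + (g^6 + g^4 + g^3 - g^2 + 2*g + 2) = g^6 + g^4 - 2*g^3 + 2*g^2 - 4*g - 7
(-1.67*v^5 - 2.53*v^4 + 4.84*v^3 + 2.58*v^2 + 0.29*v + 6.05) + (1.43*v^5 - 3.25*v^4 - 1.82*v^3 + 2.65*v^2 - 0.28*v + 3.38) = -0.24*v^5 - 5.78*v^4 + 3.02*v^3 + 5.23*v^2 + 0.00999999999999995*v + 9.43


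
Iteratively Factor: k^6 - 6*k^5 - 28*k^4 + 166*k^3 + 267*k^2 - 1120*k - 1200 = (k + 4)*(k^5 - 10*k^4 + 12*k^3 + 118*k^2 - 205*k - 300) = (k + 3)*(k + 4)*(k^4 - 13*k^3 + 51*k^2 - 35*k - 100) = (k - 5)*(k + 3)*(k + 4)*(k^3 - 8*k^2 + 11*k + 20) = (k - 5)*(k - 4)*(k + 3)*(k + 4)*(k^2 - 4*k - 5) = (k - 5)^2*(k - 4)*(k + 3)*(k + 4)*(k + 1)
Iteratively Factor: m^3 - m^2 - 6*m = (m + 2)*(m^2 - 3*m) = m*(m + 2)*(m - 3)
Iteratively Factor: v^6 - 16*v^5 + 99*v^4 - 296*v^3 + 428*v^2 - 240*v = (v - 2)*(v^5 - 14*v^4 + 71*v^3 - 154*v^2 + 120*v) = v*(v - 2)*(v^4 - 14*v^3 + 71*v^2 - 154*v + 120) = v*(v - 4)*(v - 2)*(v^3 - 10*v^2 + 31*v - 30) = v*(v - 4)*(v - 3)*(v - 2)*(v^2 - 7*v + 10) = v*(v - 5)*(v - 4)*(v - 3)*(v - 2)*(v - 2)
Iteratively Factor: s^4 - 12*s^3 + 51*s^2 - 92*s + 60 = (s - 3)*(s^3 - 9*s^2 + 24*s - 20) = (s - 3)*(s - 2)*(s^2 - 7*s + 10) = (s - 5)*(s - 3)*(s - 2)*(s - 2)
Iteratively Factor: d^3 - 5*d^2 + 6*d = (d - 3)*(d^2 - 2*d) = d*(d - 3)*(d - 2)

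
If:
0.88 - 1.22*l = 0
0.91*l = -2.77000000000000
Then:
No Solution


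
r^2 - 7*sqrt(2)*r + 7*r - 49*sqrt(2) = (r + 7)*(r - 7*sqrt(2))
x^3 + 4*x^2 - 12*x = x*(x - 2)*(x + 6)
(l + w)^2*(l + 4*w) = l^3 + 6*l^2*w + 9*l*w^2 + 4*w^3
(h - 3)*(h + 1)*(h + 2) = h^3 - 7*h - 6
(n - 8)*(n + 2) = n^2 - 6*n - 16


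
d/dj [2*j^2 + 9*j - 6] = 4*j + 9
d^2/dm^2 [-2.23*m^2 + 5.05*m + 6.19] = -4.46000000000000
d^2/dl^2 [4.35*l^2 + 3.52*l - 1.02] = 8.70000000000000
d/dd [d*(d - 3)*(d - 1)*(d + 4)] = 4*d^3 - 26*d + 12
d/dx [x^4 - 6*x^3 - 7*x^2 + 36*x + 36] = 4*x^3 - 18*x^2 - 14*x + 36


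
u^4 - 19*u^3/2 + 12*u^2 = u^2*(u - 8)*(u - 3/2)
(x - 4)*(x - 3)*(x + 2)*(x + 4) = x^4 - x^3 - 22*x^2 + 16*x + 96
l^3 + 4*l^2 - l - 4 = (l - 1)*(l + 1)*(l + 4)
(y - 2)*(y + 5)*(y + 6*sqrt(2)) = y^3 + 3*y^2 + 6*sqrt(2)*y^2 - 10*y + 18*sqrt(2)*y - 60*sqrt(2)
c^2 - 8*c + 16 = (c - 4)^2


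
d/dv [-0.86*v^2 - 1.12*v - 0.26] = -1.72*v - 1.12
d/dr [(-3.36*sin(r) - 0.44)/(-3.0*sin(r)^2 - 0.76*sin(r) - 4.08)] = (-10.08*sin(r)^2 - 2.64*sin(r) + 13.3744)*cos(r)/(9.0*sin(r)^4 + 4.56*sin(r)^3 + 25.0576*sin(r)^2 + 6.2016*sin(r) + 16.6464)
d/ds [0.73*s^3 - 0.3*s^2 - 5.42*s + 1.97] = 2.19*s^2 - 0.6*s - 5.42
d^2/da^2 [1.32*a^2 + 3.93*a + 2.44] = 2.64000000000000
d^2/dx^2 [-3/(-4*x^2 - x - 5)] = 6*(-16*x^2 - 4*x + (8*x + 1)^2 - 20)/(4*x^2 + x + 5)^3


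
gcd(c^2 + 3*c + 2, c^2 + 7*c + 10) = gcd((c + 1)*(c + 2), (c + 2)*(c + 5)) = c + 2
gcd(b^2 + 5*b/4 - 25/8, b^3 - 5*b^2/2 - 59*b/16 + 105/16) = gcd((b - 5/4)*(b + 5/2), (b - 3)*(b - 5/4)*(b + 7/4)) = b - 5/4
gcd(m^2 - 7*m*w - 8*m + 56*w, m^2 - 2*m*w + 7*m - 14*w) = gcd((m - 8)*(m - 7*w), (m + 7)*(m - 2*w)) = 1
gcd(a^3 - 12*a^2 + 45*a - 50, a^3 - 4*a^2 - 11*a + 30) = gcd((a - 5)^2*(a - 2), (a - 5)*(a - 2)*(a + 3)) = a^2 - 7*a + 10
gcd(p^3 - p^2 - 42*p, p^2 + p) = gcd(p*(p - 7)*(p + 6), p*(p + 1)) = p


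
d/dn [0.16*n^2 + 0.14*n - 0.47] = 0.32*n + 0.14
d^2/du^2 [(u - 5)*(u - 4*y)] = 2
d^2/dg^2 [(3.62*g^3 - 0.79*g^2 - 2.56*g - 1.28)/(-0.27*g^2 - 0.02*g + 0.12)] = (4.44089209850063e-16*g^5 - 5.55111512312578e-17*g^4 + 0.127244000000001*g^3 + 0.765576*g^2 + 0.226368*g + 0.119008)/(0.019683*g^6 + 0.004374*g^5 - 0.02592*g^4 - 0.00388*g^3 + 0.01152*g^2 + 0.000864*g - 0.001728)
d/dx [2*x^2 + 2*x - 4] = 4*x + 2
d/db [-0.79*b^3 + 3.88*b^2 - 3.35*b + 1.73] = -2.37*b^2 + 7.76*b - 3.35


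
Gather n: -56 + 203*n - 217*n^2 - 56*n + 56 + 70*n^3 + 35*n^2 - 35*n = 70*n^3 - 182*n^2 + 112*n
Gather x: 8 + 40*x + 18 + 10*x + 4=50*x + 30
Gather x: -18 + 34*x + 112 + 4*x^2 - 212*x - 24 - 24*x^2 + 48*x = -20*x^2 - 130*x + 70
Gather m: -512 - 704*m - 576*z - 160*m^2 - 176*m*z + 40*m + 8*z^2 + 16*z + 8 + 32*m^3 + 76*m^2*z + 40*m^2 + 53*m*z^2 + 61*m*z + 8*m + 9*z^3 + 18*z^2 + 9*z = 32*m^3 + m^2*(76*z - 120) + m*(53*z^2 - 115*z - 656) + 9*z^3 + 26*z^2 - 551*z - 504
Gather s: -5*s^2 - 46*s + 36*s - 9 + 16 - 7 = -5*s^2 - 10*s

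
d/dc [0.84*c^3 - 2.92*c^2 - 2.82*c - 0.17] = 2.52*c^2 - 5.84*c - 2.82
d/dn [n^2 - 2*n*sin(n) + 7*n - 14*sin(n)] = -2*n*cos(n) + 2*n - 2*sin(n) - 14*cos(n) + 7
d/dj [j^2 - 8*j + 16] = 2*j - 8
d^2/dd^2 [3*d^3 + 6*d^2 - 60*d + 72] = 18*d + 12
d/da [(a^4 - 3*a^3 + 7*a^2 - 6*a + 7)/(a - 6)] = (3*a^4 - 30*a^3 + 61*a^2 - 84*a + 29)/(a^2 - 12*a + 36)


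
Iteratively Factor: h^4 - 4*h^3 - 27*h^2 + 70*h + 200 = (h + 2)*(h^3 - 6*h^2 - 15*h + 100) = (h - 5)*(h + 2)*(h^2 - h - 20) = (h - 5)^2*(h + 2)*(h + 4)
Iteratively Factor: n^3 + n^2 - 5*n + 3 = (n + 3)*(n^2 - 2*n + 1) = (n - 1)*(n + 3)*(n - 1)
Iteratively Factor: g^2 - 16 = (g + 4)*(g - 4)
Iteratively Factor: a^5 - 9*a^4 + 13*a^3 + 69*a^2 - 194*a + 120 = (a - 4)*(a^4 - 5*a^3 - 7*a^2 + 41*a - 30) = (a - 4)*(a - 2)*(a^3 - 3*a^2 - 13*a + 15) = (a - 4)*(a - 2)*(a + 3)*(a^2 - 6*a + 5) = (a - 5)*(a - 4)*(a - 2)*(a + 3)*(a - 1)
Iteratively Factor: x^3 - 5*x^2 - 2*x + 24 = (x - 4)*(x^2 - x - 6) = (x - 4)*(x - 3)*(x + 2)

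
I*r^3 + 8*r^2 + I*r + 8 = (r - 8*I)*(r + I)*(I*r + 1)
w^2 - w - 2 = (w - 2)*(w + 1)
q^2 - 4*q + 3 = (q - 3)*(q - 1)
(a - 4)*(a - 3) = a^2 - 7*a + 12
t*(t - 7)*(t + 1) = t^3 - 6*t^2 - 7*t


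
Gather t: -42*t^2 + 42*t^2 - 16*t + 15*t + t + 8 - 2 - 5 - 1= 0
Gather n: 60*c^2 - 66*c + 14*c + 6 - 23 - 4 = 60*c^2 - 52*c - 21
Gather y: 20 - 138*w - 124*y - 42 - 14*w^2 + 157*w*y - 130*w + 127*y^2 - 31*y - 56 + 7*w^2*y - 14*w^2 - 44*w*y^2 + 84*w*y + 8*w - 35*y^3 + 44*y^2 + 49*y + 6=-28*w^2 - 260*w - 35*y^3 + y^2*(171 - 44*w) + y*(7*w^2 + 241*w - 106) - 72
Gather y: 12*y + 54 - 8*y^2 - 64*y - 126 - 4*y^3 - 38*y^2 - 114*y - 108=-4*y^3 - 46*y^2 - 166*y - 180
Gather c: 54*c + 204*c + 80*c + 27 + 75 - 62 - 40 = 338*c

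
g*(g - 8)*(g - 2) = g^3 - 10*g^2 + 16*g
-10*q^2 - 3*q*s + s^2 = (-5*q + s)*(2*q + s)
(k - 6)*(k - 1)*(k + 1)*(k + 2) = k^4 - 4*k^3 - 13*k^2 + 4*k + 12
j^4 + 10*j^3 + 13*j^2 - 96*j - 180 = (j - 3)*(j + 2)*(j + 5)*(j + 6)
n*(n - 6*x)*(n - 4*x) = n^3 - 10*n^2*x + 24*n*x^2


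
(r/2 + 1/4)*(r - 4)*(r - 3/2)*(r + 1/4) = r^4/2 - 19*r^3/8 + r^2 + 61*r/32 + 3/8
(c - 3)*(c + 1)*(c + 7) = c^3 + 5*c^2 - 17*c - 21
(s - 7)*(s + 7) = s^2 - 49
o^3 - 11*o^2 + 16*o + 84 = (o - 7)*(o - 6)*(o + 2)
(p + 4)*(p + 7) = p^2 + 11*p + 28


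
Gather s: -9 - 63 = -72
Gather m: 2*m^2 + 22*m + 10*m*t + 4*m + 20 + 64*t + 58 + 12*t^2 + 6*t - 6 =2*m^2 + m*(10*t + 26) + 12*t^2 + 70*t + 72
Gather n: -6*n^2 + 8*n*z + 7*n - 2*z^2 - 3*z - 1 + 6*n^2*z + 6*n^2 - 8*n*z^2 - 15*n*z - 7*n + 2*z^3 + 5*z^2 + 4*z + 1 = 6*n^2*z + n*(-8*z^2 - 7*z) + 2*z^3 + 3*z^2 + z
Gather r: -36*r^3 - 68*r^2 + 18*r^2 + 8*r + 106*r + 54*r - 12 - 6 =-36*r^3 - 50*r^2 + 168*r - 18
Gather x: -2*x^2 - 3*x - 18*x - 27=-2*x^2 - 21*x - 27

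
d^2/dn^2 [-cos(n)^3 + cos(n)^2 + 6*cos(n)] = -21*cos(n)/4 - 2*cos(2*n) + 9*cos(3*n)/4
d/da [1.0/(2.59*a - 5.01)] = -2.59/(2.59*a - 5.01)^2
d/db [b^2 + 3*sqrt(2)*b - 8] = 2*b + 3*sqrt(2)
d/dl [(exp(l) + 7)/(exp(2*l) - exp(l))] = (-exp(2*l) - 14*exp(l) + 7)*exp(-l)/(exp(2*l) - 2*exp(l) + 1)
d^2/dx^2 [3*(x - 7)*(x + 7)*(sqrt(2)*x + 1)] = 18*sqrt(2)*x + 6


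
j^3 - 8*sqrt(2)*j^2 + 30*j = j*(j - 5*sqrt(2))*(j - 3*sqrt(2))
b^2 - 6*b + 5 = (b - 5)*(b - 1)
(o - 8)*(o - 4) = o^2 - 12*o + 32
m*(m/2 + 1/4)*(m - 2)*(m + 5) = m^4/2 + 7*m^3/4 - 17*m^2/4 - 5*m/2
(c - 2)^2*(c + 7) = c^3 + 3*c^2 - 24*c + 28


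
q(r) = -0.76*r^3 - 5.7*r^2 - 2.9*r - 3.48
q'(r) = -2.28*r^2 - 11.4*r - 2.9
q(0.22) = -4.40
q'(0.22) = -5.52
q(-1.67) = -10.99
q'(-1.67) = 9.78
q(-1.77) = -11.99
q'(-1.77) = 10.13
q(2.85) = -75.64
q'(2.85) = -53.91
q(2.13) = -42.86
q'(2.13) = -37.53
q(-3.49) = -30.48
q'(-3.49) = 9.12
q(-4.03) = -34.62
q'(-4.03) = 6.01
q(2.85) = -75.64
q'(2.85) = -53.91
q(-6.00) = -27.12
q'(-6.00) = -16.58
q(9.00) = -1045.32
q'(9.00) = -290.18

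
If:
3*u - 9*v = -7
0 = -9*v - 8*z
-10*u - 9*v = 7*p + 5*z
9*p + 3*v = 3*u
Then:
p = -749/2739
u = -175/2739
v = 2072/2739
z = -777/913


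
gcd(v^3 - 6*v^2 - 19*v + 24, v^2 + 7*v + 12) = v + 3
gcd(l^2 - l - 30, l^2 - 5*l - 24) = 1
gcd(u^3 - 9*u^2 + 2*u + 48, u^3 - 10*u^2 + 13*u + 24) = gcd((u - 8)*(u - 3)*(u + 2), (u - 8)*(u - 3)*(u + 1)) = u^2 - 11*u + 24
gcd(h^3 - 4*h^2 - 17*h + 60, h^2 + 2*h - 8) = h + 4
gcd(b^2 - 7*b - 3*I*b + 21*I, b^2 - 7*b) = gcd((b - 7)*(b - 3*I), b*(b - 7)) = b - 7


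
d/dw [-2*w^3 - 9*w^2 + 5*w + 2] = -6*w^2 - 18*w + 5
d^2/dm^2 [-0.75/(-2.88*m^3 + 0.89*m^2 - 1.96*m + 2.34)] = ((1.335 - 12.96*m)*(2.88*m^3 - 0.89*m^2 + 1.96*m - 2.34) + 0.75*(8.64*m^2 - 1.78*m + 1.96)*(17.28*m^2 - 3.56*m + 3.92))/(2.88*m^3 - 0.89*m^2 + 1.96*m - 2.34)^3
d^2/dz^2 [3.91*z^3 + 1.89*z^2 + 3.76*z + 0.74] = 23.46*z + 3.78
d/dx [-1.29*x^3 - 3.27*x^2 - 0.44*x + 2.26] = -3.87*x^2 - 6.54*x - 0.44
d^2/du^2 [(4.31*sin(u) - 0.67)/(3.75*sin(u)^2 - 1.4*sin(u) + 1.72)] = (-60.609375*sin(u)^5 + 15.06*sin(u)^4 + 277.46325*sin(u)^3 - 82.88253*sin(u)^2 - 156.829344*sin(u) + 26.77356)/(52.734375*sin(u)^6 - 59.0625*sin(u)^5 + 94.6125*sin(u)^4 - 56.924*sin(u)^3 + 43.3956*sin(u)^2 - 12.42528*sin(u) + 5.088448)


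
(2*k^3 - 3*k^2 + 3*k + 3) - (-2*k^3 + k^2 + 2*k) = 4*k^3 - 4*k^2 + k + 3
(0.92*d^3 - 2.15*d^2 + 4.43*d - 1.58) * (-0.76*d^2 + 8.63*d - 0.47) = -0.6992*d^5 + 9.5736*d^4 - 22.3537*d^3 + 40.4422*d^2 - 15.7175*d + 0.7426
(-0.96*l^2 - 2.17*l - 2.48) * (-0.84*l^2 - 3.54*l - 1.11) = 0.8064*l^4 + 5.2212*l^3 + 10.8306*l^2 + 11.1879*l + 2.7528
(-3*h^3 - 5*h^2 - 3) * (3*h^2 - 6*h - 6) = -9*h^5 + 3*h^4 + 48*h^3 + 21*h^2 + 18*h + 18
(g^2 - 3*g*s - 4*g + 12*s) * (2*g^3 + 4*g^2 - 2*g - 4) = 2*g^5 - 6*g^4*s - 4*g^4 + 12*g^3*s - 18*g^3 + 54*g^2*s + 4*g^2 - 12*g*s + 16*g - 48*s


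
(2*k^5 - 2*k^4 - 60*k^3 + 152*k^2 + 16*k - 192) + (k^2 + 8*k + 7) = 2*k^5 - 2*k^4 - 60*k^3 + 153*k^2 + 24*k - 185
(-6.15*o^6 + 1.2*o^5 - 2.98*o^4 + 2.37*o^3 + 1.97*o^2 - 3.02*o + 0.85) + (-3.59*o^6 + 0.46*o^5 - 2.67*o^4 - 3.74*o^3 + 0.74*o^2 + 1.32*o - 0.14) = -9.74*o^6 + 1.66*o^5 - 5.65*o^4 - 1.37*o^3 + 2.71*o^2 - 1.7*o + 0.71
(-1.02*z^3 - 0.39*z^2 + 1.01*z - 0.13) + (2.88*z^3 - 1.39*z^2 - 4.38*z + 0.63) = 1.86*z^3 - 1.78*z^2 - 3.37*z + 0.5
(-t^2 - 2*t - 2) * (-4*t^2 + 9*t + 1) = 4*t^4 - t^3 - 11*t^2 - 20*t - 2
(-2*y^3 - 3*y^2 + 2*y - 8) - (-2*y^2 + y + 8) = -2*y^3 - y^2 + y - 16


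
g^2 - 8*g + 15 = (g - 5)*(g - 3)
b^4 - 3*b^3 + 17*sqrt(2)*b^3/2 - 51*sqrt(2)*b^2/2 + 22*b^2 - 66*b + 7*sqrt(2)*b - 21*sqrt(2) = (b - 3)*(b + sqrt(2)/2)*(b + sqrt(2))*(b + 7*sqrt(2))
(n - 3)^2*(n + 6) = n^3 - 27*n + 54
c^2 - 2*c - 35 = (c - 7)*(c + 5)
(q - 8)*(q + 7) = q^2 - q - 56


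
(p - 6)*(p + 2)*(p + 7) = p^3 + 3*p^2 - 40*p - 84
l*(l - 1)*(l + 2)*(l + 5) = l^4 + 6*l^3 + 3*l^2 - 10*l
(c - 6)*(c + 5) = c^2 - c - 30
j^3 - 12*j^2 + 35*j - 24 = (j - 8)*(j - 3)*(j - 1)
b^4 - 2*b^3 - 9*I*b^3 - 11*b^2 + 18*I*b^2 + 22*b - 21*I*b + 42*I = (b - 2)*(b - 7*I)*(b - 3*I)*(b + I)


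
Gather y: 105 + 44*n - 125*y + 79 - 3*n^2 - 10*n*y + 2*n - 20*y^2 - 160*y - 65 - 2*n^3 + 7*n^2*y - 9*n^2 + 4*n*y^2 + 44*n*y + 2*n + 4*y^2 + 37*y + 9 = -2*n^3 - 12*n^2 + 48*n + y^2*(4*n - 16) + y*(7*n^2 + 34*n - 248) + 128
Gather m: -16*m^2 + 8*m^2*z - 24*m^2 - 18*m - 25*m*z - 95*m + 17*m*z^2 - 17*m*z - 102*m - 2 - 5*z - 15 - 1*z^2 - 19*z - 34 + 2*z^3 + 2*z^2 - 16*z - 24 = m^2*(8*z - 40) + m*(17*z^2 - 42*z - 215) + 2*z^3 + z^2 - 40*z - 75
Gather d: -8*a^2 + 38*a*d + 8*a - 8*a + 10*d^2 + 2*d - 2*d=-8*a^2 + 38*a*d + 10*d^2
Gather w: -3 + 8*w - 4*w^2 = -4*w^2 + 8*w - 3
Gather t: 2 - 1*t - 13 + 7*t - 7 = 6*t - 18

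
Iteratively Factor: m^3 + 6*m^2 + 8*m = (m + 2)*(m^2 + 4*m) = m*(m + 2)*(m + 4)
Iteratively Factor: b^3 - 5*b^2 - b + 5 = (b - 1)*(b^2 - 4*b - 5) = (b - 1)*(b + 1)*(b - 5)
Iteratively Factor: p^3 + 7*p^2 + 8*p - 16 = (p - 1)*(p^2 + 8*p + 16) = (p - 1)*(p + 4)*(p + 4)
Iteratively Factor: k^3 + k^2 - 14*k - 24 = (k + 2)*(k^2 - k - 12) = (k + 2)*(k + 3)*(k - 4)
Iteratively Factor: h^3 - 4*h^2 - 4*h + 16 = (h + 2)*(h^2 - 6*h + 8) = (h - 2)*(h + 2)*(h - 4)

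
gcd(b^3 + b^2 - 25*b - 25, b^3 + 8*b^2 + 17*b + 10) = b^2 + 6*b + 5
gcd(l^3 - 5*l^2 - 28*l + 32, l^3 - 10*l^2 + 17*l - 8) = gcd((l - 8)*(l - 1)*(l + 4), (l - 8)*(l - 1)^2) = l^2 - 9*l + 8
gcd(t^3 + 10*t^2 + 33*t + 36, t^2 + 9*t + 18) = t + 3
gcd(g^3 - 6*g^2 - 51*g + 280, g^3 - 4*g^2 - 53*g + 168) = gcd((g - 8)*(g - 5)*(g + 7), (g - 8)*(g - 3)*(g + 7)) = g^2 - g - 56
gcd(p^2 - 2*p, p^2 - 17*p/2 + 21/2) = 1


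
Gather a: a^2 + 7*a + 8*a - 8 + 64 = a^2 + 15*a + 56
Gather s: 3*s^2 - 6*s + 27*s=3*s^2 + 21*s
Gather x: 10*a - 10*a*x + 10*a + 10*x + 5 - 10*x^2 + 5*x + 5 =20*a - 10*x^2 + x*(15 - 10*a) + 10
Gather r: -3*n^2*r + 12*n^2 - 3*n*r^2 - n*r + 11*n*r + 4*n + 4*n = 12*n^2 - 3*n*r^2 + 8*n + r*(-3*n^2 + 10*n)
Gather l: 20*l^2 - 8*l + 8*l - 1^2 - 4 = 20*l^2 - 5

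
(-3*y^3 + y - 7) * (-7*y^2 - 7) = 21*y^5 + 14*y^3 + 49*y^2 - 7*y + 49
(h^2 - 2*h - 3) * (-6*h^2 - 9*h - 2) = -6*h^4 + 3*h^3 + 34*h^2 + 31*h + 6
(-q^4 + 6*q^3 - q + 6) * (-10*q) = 10*q^5 - 60*q^4 + 10*q^2 - 60*q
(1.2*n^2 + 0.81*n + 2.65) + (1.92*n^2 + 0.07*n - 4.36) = 3.12*n^2 + 0.88*n - 1.71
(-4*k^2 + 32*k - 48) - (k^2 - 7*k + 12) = -5*k^2 + 39*k - 60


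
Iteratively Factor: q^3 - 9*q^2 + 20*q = (q)*(q^2 - 9*q + 20) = q*(q - 5)*(q - 4)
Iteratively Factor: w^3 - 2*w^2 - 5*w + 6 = (w + 2)*(w^2 - 4*w + 3) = (w - 1)*(w + 2)*(w - 3)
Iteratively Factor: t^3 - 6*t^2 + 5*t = (t - 1)*(t^2 - 5*t) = (t - 5)*(t - 1)*(t)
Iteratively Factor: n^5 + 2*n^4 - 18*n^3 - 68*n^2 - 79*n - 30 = (n + 3)*(n^4 - n^3 - 15*n^2 - 23*n - 10) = (n + 2)*(n + 3)*(n^3 - 3*n^2 - 9*n - 5) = (n + 1)*(n + 2)*(n + 3)*(n^2 - 4*n - 5) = (n + 1)^2*(n + 2)*(n + 3)*(n - 5)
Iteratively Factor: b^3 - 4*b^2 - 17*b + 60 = (b - 3)*(b^2 - b - 20) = (b - 5)*(b - 3)*(b + 4)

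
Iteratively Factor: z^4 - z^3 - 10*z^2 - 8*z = (z - 4)*(z^3 + 3*z^2 + 2*z) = (z - 4)*(z + 1)*(z^2 + 2*z) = z*(z - 4)*(z + 1)*(z + 2)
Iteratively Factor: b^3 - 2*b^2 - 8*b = (b + 2)*(b^2 - 4*b) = b*(b + 2)*(b - 4)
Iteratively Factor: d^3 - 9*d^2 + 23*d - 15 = (d - 1)*(d^2 - 8*d + 15) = (d - 5)*(d - 1)*(d - 3)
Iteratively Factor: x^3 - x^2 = (x)*(x^2 - x) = x^2*(x - 1)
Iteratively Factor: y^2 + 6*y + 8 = (y + 2)*(y + 4)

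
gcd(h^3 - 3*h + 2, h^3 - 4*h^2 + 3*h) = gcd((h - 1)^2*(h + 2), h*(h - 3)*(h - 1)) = h - 1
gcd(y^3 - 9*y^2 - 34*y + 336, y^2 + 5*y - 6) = y + 6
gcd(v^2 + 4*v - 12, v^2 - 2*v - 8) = 1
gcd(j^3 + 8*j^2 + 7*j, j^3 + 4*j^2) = j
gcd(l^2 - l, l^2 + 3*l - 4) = l - 1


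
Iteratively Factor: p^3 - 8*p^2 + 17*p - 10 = (p - 2)*(p^2 - 6*p + 5) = (p - 5)*(p - 2)*(p - 1)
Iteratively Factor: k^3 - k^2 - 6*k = (k)*(k^2 - k - 6) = k*(k - 3)*(k + 2)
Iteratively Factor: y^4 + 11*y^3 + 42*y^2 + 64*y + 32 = (y + 1)*(y^3 + 10*y^2 + 32*y + 32) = (y + 1)*(y + 4)*(y^2 + 6*y + 8) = (y + 1)*(y + 2)*(y + 4)*(y + 4)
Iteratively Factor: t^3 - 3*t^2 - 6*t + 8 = (t + 2)*(t^2 - 5*t + 4) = (t - 4)*(t + 2)*(t - 1)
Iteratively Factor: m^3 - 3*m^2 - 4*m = (m - 4)*(m^2 + m) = (m - 4)*(m + 1)*(m)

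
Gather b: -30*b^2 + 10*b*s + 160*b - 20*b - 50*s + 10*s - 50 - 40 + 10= -30*b^2 + b*(10*s + 140) - 40*s - 80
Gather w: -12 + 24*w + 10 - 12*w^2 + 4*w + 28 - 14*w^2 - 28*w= 26 - 26*w^2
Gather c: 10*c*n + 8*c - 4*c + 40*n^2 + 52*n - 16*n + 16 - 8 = c*(10*n + 4) + 40*n^2 + 36*n + 8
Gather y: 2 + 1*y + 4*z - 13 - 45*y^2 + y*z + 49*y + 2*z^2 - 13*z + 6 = -45*y^2 + y*(z + 50) + 2*z^2 - 9*z - 5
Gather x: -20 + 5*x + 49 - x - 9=4*x + 20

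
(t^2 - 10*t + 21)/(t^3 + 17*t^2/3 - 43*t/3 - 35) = 3*(t - 7)/(3*t^2 + 26*t + 35)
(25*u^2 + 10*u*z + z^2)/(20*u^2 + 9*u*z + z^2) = (5*u + z)/(4*u + z)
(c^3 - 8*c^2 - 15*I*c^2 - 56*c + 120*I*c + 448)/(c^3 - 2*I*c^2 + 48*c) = (c^2 - c*(8 + 7*I) + 56*I)/(c*(c + 6*I))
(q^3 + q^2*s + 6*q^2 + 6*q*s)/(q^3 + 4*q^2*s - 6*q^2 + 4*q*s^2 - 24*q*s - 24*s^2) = q*(q^2 + q*s + 6*q + 6*s)/(q^3 + 4*q^2*s - 6*q^2 + 4*q*s^2 - 24*q*s - 24*s^2)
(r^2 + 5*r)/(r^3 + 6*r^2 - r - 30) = r/(r^2 + r - 6)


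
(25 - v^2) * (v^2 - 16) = -v^4 + 41*v^2 - 400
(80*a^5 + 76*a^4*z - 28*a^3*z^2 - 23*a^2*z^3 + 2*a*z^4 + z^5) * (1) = 80*a^5 + 76*a^4*z - 28*a^3*z^2 - 23*a^2*z^3 + 2*a*z^4 + z^5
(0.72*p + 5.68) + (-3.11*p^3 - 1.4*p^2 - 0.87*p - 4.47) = -3.11*p^3 - 1.4*p^2 - 0.15*p + 1.21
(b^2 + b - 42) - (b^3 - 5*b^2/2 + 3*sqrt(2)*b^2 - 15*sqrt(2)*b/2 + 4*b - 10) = -b^3 - 3*sqrt(2)*b^2 + 7*b^2/2 - 3*b + 15*sqrt(2)*b/2 - 32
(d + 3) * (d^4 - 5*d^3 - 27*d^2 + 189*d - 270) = d^5 - 2*d^4 - 42*d^3 + 108*d^2 + 297*d - 810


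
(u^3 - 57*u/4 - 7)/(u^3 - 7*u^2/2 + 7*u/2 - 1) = (4*u^3 - 57*u - 28)/(2*(2*u^3 - 7*u^2 + 7*u - 2))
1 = 1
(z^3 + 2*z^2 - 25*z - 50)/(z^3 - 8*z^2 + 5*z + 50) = (z + 5)/(z - 5)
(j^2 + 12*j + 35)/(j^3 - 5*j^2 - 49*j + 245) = (j + 5)/(j^2 - 12*j + 35)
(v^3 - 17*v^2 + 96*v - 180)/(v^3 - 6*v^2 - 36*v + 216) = (v - 5)/(v + 6)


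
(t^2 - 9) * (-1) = 9 - t^2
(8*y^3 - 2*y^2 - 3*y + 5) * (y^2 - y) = 8*y^5 - 10*y^4 - y^3 + 8*y^2 - 5*y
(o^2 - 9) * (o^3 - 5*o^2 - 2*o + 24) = o^5 - 5*o^4 - 11*o^3 + 69*o^2 + 18*o - 216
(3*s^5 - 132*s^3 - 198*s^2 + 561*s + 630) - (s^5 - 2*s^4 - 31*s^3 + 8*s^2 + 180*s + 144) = 2*s^5 + 2*s^4 - 101*s^3 - 206*s^2 + 381*s + 486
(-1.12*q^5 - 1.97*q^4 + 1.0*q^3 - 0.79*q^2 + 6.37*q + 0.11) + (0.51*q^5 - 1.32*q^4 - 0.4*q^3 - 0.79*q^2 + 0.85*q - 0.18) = -0.61*q^5 - 3.29*q^4 + 0.6*q^3 - 1.58*q^2 + 7.22*q - 0.07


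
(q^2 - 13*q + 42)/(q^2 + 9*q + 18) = (q^2 - 13*q + 42)/(q^2 + 9*q + 18)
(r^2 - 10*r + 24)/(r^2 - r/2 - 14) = 2*(r - 6)/(2*r + 7)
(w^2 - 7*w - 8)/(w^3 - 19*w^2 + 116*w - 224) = (w + 1)/(w^2 - 11*w + 28)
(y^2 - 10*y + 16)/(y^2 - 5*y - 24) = (y - 2)/(y + 3)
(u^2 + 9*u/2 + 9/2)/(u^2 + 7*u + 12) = (u + 3/2)/(u + 4)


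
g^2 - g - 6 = (g - 3)*(g + 2)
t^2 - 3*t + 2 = (t - 2)*(t - 1)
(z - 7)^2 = z^2 - 14*z + 49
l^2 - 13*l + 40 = (l - 8)*(l - 5)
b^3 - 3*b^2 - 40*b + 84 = (b - 7)*(b - 2)*(b + 6)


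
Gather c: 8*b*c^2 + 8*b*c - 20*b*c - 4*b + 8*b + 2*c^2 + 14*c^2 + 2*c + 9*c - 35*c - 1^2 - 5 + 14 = 4*b + c^2*(8*b + 16) + c*(-12*b - 24) + 8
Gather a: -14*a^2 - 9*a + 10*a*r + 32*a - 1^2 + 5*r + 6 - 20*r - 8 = -14*a^2 + a*(10*r + 23) - 15*r - 3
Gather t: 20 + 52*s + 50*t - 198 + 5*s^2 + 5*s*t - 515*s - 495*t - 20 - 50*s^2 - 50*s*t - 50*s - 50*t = -45*s^2 - 513*s + t*(-45*s - 495) - 198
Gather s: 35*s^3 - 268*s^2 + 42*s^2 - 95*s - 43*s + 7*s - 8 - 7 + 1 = 35*s^3 - 226*s^2 - 131*s - 14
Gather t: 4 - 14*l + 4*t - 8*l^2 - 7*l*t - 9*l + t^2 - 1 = -8*l^2 - 23*l + t^2 + t*(4 - 7*l) + 3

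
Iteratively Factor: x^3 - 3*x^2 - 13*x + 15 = (x - 5)*(x^2 + 2*x - 3) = (x - 5)*(x + 3)*(x - 1)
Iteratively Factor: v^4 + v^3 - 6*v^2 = (v)*(v^3 + v^2 - 6*v) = v*(v - 2)*(v^2 + 3*v) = v^2*(v - 2)*(v + 3)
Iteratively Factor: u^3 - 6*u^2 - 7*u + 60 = (u - 4)*(u^2 - 2*u - 15) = (u - 4)*(u + 3)*(u - 5)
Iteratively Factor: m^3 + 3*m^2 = (m)*(m^2 + 3*m) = m*(m + 3)*(m)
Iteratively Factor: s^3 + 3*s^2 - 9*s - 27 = (s - 3)*(s^2 + 6*s + 9) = (s - 3)*(s + 3)*(s + 3)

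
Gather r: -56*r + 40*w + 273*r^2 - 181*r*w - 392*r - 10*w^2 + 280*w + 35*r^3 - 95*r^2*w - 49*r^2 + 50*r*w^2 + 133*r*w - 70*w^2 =35*r^3 + r^2*(224 - 95*w) + r*(50*w^2 - 48*w - 448) - 80*w^2 + 320*w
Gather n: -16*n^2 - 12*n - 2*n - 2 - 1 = -16*n^2 - 14*n - 3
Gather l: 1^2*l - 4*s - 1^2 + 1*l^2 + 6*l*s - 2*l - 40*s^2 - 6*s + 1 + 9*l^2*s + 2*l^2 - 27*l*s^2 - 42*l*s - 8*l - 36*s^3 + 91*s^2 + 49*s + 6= l^2*(9*s + 3) + l*(-27*s^2 - 36*s - 9) - 36*s^3 + 51*s^2 + 39*s + 6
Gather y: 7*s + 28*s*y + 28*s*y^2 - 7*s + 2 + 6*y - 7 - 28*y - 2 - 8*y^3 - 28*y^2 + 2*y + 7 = -8*y^3 + y^2*(28*s - 28) + y*(28*s - 20)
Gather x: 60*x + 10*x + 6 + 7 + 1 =70*x + 14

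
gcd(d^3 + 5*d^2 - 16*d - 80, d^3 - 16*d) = d^2 - 16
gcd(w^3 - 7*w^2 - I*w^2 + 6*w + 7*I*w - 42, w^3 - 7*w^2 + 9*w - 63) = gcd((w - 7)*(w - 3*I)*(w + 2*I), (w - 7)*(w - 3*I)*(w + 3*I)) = w^2 + w*(-7 - 3*I) + 21*I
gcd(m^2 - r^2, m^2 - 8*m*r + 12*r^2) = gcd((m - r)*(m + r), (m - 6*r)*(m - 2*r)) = 1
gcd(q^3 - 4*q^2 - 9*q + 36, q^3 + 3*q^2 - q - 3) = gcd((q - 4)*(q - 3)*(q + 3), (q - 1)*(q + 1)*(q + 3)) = q + 3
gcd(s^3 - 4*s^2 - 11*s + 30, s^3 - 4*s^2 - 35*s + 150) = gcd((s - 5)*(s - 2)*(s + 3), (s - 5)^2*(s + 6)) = s - 5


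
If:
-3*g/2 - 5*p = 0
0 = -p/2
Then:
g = 0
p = 0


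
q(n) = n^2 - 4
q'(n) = 2*n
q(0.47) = -3.78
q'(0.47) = 0.94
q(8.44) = 67.23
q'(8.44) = 16.88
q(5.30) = 24.09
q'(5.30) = 10.60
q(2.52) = 2.35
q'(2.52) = 5.04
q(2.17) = 0.71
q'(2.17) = 4.34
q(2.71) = 3.34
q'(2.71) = 5.42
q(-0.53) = -3.72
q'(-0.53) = -1.06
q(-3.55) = 8.60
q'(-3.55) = -7.10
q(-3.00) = 5.00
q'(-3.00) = -6.00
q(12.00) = 140.00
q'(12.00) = 24.00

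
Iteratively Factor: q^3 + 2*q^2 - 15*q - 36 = (q + 3)*(q^2 - q - 12) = (q + 3)^2*(q - 4)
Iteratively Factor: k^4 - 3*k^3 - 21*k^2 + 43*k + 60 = (k - 5)*(k^3 + 2*k^2 - 11*k - 12) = (k - 5)*(k + 1)*(k^2 + k - 12) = (k - 5)*(k - 3)*(k + 1)*(k + 4)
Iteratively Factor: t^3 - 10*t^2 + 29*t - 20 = (t - 4)*(t^2 - 6*t + 5) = (t - 5)*(t - 4)*(t - 1)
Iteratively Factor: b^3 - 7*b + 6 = (b - 2)*(b^2 + 2*b - 3) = (b - 2)*(b + 3)*(b - 1)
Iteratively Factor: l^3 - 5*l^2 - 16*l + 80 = (l - 4)*(l^2 - l - 20) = (l - 5)*(l - 4)*(l + 4)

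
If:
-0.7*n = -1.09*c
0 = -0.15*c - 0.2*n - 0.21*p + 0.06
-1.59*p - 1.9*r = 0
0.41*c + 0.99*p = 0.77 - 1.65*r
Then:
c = 0.69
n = 1.08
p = -1.24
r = 1.04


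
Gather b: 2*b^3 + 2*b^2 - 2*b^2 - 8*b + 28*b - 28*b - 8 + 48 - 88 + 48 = 2*b^3 - 8*b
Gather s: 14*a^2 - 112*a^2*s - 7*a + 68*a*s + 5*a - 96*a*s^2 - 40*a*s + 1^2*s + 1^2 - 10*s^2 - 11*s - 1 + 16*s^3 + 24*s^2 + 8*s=14*a^2 - 2*a + 16*s^3 + s^2*(14 - 96*a) + s*(-112*a^2 + 28*a - 2)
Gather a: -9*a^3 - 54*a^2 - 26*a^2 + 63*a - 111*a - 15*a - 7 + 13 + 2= -9*a^3 - 80*a^2 - 63*a + 8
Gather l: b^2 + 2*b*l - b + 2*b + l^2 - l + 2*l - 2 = b^2 + b + l^2 + l*(2*b + 1) - 2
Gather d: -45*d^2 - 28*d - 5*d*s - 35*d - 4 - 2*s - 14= -45*d^2 + d*(-5*s - 63) - 2*s - 18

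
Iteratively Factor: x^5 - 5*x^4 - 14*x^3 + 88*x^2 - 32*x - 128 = (x + 4)*(x^4 - 9*x^3 + 22*x^2 - 32) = (x + 1)*(x + 4)*(x^3 - 10*x^2 + 32*x - 32) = (x - 2)*(x + 1)*(x + 4)*(x^2 - 8*x + 16) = (x - 4)*(x - 2)*(x + 1)*(x + 4)*(x - 4)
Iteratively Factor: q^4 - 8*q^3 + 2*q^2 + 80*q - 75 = (q - 1)*(q^3 - 7*q^2 - 5*q + 75) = (q - 1)*(q + 3)*(q^2 - 10*q + 25) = (q - 5)*(q - 1)*(q + 3)*(q - 5)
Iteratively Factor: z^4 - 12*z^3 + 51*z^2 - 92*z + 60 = (z - 2)*(z^3 - 10*z^2 + 31*z - 30) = (z - 2)^2*(z^2 - 8*z + 15) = (z - 3)*(z - 2)^2*(z - 5)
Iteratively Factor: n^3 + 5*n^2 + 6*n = (n + 3)*(n^2 + 2*n) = n*(n + 3)*(n + 2)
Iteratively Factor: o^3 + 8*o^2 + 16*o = (o + 4)*(o^2 + 4*o) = o*(o + 4)*(o + 4)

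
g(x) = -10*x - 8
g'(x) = -10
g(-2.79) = 19.90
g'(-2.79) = -10.00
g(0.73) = -15.30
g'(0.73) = -10.00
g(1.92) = -27.20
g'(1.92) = -10.00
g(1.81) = -26.10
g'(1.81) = -10.00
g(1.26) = -20.60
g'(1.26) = -10.00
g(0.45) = -12.50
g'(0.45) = -10.00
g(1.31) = -21.10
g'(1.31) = -10.00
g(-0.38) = -4.20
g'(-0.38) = -10.00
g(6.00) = -68.00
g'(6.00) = -10.00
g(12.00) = -128.00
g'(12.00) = -10.00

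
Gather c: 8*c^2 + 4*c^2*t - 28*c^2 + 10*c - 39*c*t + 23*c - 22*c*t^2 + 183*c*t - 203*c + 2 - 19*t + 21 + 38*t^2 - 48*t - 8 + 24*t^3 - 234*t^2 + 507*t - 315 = c^2*(4*t - 20) + c*(-22*t^2 + 144*t - 170) + 24*t^3 - 196*t^2 + 440*t - 300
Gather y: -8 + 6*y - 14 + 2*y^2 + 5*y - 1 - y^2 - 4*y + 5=y^2 + 7*y - 18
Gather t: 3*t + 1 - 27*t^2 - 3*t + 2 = 3 - 27*t^2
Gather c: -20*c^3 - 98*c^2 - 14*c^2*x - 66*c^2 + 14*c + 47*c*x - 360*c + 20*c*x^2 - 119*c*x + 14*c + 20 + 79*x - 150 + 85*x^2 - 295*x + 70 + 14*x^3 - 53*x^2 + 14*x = -20*c^3 + c^2*(-14*x - 164) + c*(20*x^2 - 72*x - 332) + 14*x^3 + 32*x^2 - 202*x - 60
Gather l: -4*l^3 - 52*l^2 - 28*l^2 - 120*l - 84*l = -4*l^3 - 80*l^2 - 204*l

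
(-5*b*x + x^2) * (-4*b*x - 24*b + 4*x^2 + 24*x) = 20*b^2*x^2 + 120*b^2*x - 24*b*x^3 - 144*b*x^2 + 4*x^4 + 24*x^3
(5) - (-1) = 6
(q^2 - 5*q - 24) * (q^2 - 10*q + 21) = q^4 - 15*q^3 + 47*q^2 + 135*q - 504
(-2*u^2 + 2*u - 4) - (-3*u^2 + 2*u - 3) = u^2 - 1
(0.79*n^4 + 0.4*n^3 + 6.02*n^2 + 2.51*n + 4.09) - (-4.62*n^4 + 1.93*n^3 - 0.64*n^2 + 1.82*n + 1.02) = 5.41*n^4 - 1.53*n^3 + 6.66*n^2 + 0.69*n + 3.07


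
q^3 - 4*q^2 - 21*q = q*(q - 7)*(q + 3)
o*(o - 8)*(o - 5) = o^3 - 13*o^2 + 40*o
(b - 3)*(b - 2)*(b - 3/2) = b^3 - 13*b^2/2 + 27*b/2 - 9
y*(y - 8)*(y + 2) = y^3 - 6*y^2 - 16*y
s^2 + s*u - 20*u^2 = (s - 4*u)*(s + 5*u)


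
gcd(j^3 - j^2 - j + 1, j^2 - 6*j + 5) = j - 1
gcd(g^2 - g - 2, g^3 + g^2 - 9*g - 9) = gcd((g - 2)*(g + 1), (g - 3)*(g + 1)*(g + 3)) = g + 1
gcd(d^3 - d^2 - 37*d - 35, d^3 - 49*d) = d - 7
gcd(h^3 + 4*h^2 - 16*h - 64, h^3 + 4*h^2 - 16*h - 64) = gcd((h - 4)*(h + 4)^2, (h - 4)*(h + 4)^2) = h^3 + 4*h^2 - 16*h - 64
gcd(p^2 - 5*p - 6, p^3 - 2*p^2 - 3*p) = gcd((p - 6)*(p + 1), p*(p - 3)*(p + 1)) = p + 1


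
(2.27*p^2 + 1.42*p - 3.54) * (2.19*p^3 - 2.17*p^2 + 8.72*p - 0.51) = 4.9713*p^5 - 1.8161*p^4 + 8.9604*p^3 + 18.9065*p^2 - 31.593*p + 1.8054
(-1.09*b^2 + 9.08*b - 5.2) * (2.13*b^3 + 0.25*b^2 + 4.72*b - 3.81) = -2.3217*b^5 + 19.0679*b^4 - 13.9508*b^3 + 45.7105*b^2 - 59.1388*b + 19.812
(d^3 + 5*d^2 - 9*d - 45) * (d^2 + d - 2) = d^5 + 6*d^4 - 6*d^3 - 64*d^2 - 27*d + 90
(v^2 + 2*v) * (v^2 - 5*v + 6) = v^4 - 3*v^3 - 4*v^2 + 12*v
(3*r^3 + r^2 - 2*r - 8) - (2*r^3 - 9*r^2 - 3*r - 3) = r^3 + 10*r^2 + r - 5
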